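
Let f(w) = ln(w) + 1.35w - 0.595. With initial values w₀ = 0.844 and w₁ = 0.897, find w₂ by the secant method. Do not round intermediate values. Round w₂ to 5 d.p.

0.69403

f(w_0) = 0.374797, f(w_1) = 0.507251
w_2 = 0.897000 - (0.507251)·(0.897000 - 0.844000)/(0.507251 - (0.374797)) = 0.694028; f(w_2) = -0.023304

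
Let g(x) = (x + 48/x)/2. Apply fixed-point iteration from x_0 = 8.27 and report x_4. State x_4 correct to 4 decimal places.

x_1 = g(8.270000) = 7.037056
x_2 = g(7.037056) = 6.929045
x_3 = g(6.929045) = 6.928203
x_4 = g(6.928203) = 6.928203

6.9282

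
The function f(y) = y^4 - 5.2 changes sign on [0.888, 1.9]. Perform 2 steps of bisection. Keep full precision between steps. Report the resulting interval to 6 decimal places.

f(0.888000) = -4.578198, f(1.900000) = 7.832100 (opposite signs)
step 1: m = 1.394000, f(m) = -1.423834 < 0 → root in [1.394000, 1.900000]
step 2: m = 1.647000, f(m) = 2.158248 > 0 → root in [1.394000, 1.647000]

[1.394000, 1.647000]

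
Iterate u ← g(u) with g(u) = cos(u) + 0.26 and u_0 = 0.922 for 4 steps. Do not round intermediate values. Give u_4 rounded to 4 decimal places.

0.9015

u_1 = g(0.922000) = 0.864228
u_2 = g(0.864228) = 0.909228
u_3 = g(0.909228) = 0.874355
u_4 = g(0.874355) = 0.901492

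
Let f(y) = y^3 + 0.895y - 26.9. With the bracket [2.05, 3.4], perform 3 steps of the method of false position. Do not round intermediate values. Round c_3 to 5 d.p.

f(2.050000) = -16.450125, f(3.400000) = 15.447000
step 1: c = 2.746228, f(c) = -3.730713 < 0 → new bracket [2.746228, 3.400000]
step 2: c = 2.873409, f(c) = -0.604066 < 0 → new bracket [2.873409, 3.400000]
step 3: c = 2.893226, f(c) = -0.092061 < 0 → new bracket [2.893226, 3.400000]

2.89323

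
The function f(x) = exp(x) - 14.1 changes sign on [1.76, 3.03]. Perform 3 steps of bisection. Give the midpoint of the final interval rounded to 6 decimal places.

2.633125

f(1.760000) = -8.287563, f(3.030000) = 6.597233 (opposite signs)
step 1: m = 2.395000, f(m) = -3.131802 < 0 → root in [2.395000, 3.030000]
step 2: m = 2.712500, f(m) = 0.966896 > 0 → root in [2.395000, 2.712500]
step 3: m = 2.553750, f(m) = -1.244779 < 0 → root in [2.553750, 2.712500]
Midpoint of [2.553750, 2.712500] = 2.633125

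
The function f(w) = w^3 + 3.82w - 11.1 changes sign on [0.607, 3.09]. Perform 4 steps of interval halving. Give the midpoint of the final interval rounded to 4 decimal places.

1.6157

f(0.607000) = -8.557611, f(3.090000) = 30.207429 (opposite signs)
step 1: m = 1.848500, f(m) = 2.277506 > 0 → root in [0.607000, 1.848500]
step 2: m = 1.227750, f(m) = -4.559321 < 0 → root in [1.227750, 1.848500]
step 3: m = 1.538125, f(m) = -1.585423 < 0 → root in [1.538125, 1.848500]
step 4: m = 1.693312, f(m) = 0.223701 > 0 → root in [1.538125, 1.693312]
Midpoint of [1.538125, 1.693312] = 1.615719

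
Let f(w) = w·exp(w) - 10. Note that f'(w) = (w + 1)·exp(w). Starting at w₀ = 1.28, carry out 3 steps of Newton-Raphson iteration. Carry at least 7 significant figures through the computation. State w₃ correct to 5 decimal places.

Newton update: w ← w − f(w)/f'(w).
w_0 = 1.280000: f = -5.396301, f' = 8.200339 → w_1 = 1.280000 - (-5.396301)/(8.200339) = 1.938058
w_1 = 1.938058: f = 3.460305, f' = 20.405557 → w_2 = 1.938058 - (3.460305)/(20.405557) = 1.768482
w_2 = 1.768482: f = 0.366746, f' = 16.228693 → w_3 = 1.768482 - (0.366746)/(16.228693) = 1.745883

1.74588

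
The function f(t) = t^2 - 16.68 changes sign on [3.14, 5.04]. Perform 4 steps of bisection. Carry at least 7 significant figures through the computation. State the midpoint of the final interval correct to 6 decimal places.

4.030625

f(3.140000) = -6.820400, f(5.040000) = 8.721600 (opposite signs)
step 1: m = 4.090000, f(m) = 0.048100 > 0 → root in [3.140000, 4.090000]
step 2: m = 3.615000, f(m) = -3.611775 < 0 → root in [3.615000, 4.090000]
step 3: m = 3.852500, f(m) = -1.838244 < 0 → root in [3.852500, 4.090000]
step 4: m = 3.971250, f(m) = -0.909173 < 0 → root in [3.971250, 4.090000]
Midpoint of [3.971250, 4.090000] = 4.030625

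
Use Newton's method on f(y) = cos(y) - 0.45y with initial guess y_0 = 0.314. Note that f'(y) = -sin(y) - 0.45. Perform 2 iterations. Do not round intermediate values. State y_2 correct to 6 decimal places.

Newton update: y ← y − f(y)/f'(y).
y_0 = 0.314000: f = 0.809806, f' = -0.758866 → y_1 = 0.314000 - (0.809806)/(-0.758866) = 1.381127
y_1 = 1.381127: f = -0.432973, f' = -1.432067 → y_2 = 1.381127 - (-0.432973)/(-1.432067) = 1.078786

1.078786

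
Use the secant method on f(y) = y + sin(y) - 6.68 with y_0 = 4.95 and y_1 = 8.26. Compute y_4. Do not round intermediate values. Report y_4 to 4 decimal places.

f(y_0) = -2.701903, f(y_1) = 2.498701
y_2 = 8.260000 - (2.498701)·(8.260000 - 4.950000)/(2.498701 - (-2.701903)) = 6.669666; f(y_2) = 0.366596
y_3 = 6.669666 - (0.366596)·(6.669666 - 8.260000)/(0.366596 - (2.498701)) = 6.396222; f(y_3) = -0.170982
y_4 = 6.396222 - (-0.170982)·(6.396222 - 6.669666)/(-0.170982 - (0.366596)) = 6.483193; f(y_4) = 0.001871

6.4832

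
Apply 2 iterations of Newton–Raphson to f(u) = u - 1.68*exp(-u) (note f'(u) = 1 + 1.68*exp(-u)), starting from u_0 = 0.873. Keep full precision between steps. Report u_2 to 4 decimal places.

Newton update: u ← u − f(u)/f'(u).
u_0 = 0.873000: f = 0.171270, f' = 1.701730 → u_1 = 0.873000 - (0.171270)/(1.701730) = 0.772356
u_1 = 0.772356: f = -0.003676, f' = 1.776032 → u_2 = 0.772356 - (-0.003676)/(1.776032) = 0.774425

0.7744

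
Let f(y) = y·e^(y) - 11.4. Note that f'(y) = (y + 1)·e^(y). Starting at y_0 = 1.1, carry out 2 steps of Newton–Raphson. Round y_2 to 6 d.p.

Newton update: y ← y − f(y)/f'(y).
y_0 = 1.100000: f = -8.095417, f' = 6.308749 → y_1 = 1.100000 - (-8.095417)/(6.308749) = 2.383205
y_1 = 2.383205: f = 14.432958, f' = 36.672545 → y_2 = 2.383205 - (14.432958)/(36.672545) = 1.989642

1.989642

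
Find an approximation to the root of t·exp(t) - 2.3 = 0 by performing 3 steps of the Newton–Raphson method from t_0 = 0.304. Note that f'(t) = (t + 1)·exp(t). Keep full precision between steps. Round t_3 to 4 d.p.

0.9286

Newton update: t ← t − f(t)/f'(t).
t_0 = 0.304000: f = -1.887998, f' = 1.767271 → t_1 = 0.304000 - (-1.887998)/(1.767271) = 1.372313
t_1 = 1.372313: f = 3.113038, f' = 9.357501 → t_2 = 1.372313 - (3.113038)/(9.357501) = 1.039635
t_2 = 1.039635: f = 0.640277, f' = 5.768460 → t_3 = 1.039635 - (0.640277)/(5.768460) = 0.928638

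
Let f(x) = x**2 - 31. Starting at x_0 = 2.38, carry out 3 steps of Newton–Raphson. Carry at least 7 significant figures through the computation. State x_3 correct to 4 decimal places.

5.5752

f'(x) = 2x
x_0 = 2.380000: f = -25.335600, f' = 4.760000 → x_1 = 2.380000 - (-25.335600)/(4.760000) = 7.702605
x_1 = 7.702605: f = 28.330124, f' = 15.405210 → x_2 = 7.702605 - (28.330124)/(15.405210) = 5.863609
x_2 = 5.863609: f = 3.381907, f' = 11.727217 → x_3 = 5.863609 - (3.381907)/(11.727217) = 5.575228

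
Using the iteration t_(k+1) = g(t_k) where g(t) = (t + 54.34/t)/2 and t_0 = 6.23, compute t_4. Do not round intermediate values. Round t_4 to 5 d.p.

t_1 = g(6.230000) = 7.476156
t_2 = g(7.476156) = 7.372299
t_3 = g(7.372299) = 7.371567
t_4 = g(7.371567) = 7.371567

7.37157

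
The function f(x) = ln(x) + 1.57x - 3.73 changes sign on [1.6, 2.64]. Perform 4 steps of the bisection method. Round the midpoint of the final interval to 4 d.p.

1.9575

f(1.600000) = -0.747996, f(2.640000) = 1.385579 (opposite signs)
step 1: m = 2.120000, f(m) = 0.349816 > 0 → root in [1.600000, 2.120000]
step 2: m = 1.860000, f(m) = -0.189224 < 0 → root in [1.860000, 2.120000]
step 3: m = 1.990000, f(m) = 0.082435 > 0 → root in [1.860000, 1.990000]
step 4: m = 1.925000, f(m) = -0.052824 < 0 → root in [1.925000, 1.990000]
Midpoint of [1.925000, 1.990000] = 1.957500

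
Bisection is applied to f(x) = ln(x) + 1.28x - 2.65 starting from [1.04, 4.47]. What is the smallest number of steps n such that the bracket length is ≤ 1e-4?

16

Initial width b − a = 4.47 − 1.04 = 3.430000.
After n steps the width is (b−a)/2^n; need (b−a)/2^n ≤ 1e-4.
So n ≥ log₂(3.430000/1e-4) = log₂(34300.0000) ≈ 15.0659.
Hence n = 16.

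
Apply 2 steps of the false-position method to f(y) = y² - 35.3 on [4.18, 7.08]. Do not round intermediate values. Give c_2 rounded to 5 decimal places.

5.92559

f(4.180000) = -17.827600, f(7.080000) = 14.826400
step 1: c = 5.763268, f(c) = -2.084740 < 0 → new bracket [5.763268, 7.080000]
step 2: c = 5.925590, f(c) = -0.187386 < 0 → new bracket [5.925590, 7.080000]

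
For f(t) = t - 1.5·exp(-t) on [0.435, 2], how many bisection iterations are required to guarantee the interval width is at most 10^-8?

Initial width b − a = 2 − 0.435 = 1.565000.
After n steps the width is (b−a)/2^n; need (b−a)/2^n ≤ 10^-8.
So n ≥ log₂(1.565000/10^-8) = log₂(156500000.0000) ≈ 27.2216.
Hence n = 28.

28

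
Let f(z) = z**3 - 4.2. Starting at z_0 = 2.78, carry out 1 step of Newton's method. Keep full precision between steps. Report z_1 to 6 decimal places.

2.034483

f'(z) = 3z**2
z_0 = 2.780000: f = 17.284952, f' = 23.185200 → z_1 = 2.780000 - (17.284952)/(23.185200) = 2.034483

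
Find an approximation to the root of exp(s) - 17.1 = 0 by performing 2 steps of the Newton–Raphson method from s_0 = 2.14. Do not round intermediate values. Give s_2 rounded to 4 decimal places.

2.8833

Newton update: s ← s − f(s)/f'(s).
f'(s) = exp(s)
s_0 = 2.140000: f = -8.600562, f' = 8.499438 → s_1 = 2.140000 - (-8.600562)/(8.499438) = 3.151898
s_1 = 3.151898: f = 6.280394, f' = 23.380394 → s_2 = 3.151898 - (6.280394)/(23.380394) = 2.883280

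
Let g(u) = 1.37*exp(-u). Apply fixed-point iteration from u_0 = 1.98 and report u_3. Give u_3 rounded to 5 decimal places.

u_1 = g(1.980000) = 0.189155
u_2 = g(0.189155) = 1.133892
u_3 = g(1.133892) = 0.440837

0.44084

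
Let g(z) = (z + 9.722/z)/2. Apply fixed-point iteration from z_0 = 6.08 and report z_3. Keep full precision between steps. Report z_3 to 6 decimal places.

z_1 = g(6.080000) = 3.839507
z_2 = g(3.839507) = 3.185801
z_3 = g(3.185801) = 3.118733

3.118733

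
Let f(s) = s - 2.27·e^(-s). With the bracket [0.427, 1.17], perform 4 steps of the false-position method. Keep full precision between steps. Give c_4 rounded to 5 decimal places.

0.91200

f(0.427000) = -1.054092, f(1.170000) = 0.465467
step 1: c = 0.942406, f(c) = 0.057812 > 0 → new bracket [0.427000, 0.942406]
step 2: c = 0.915608, f(c) = 0.006988 > 0 → new bracket [0.427000, 0.915608]
step 3: c = 0.912390, f(c) = 0.000842 > 0 → new bracket [0.427000, 0.912390]
step 4: c = 0.912003, f(c) = 0.000101 > 0 → new bracket [0.427000, 0.912003]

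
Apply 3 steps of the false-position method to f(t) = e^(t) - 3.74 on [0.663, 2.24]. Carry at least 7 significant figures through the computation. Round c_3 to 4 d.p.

False-position update: c = (a·f(b) − b·f(a))/(f(b) − f(a)); replace the endpoint whose sign matches f(c).
f(0.663000) = -1.799395, f(2.240000) = 5.653331
step 1: c = 1.043753, f(c) = -0.900146 < 0 → new bracket [1.043753, 2.240000]
step 2: c = 1.208062, f(c) = -0.393008 < 0 → new bracket [1.208062, 2.240000]
step 3: c = 1.275137, f(c) = -0.160807 < 0 → new bracket [1.275137, 2.240000]

1.2751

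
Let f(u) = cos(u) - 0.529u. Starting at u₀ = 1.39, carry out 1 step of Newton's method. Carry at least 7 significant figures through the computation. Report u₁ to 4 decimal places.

f'(u) = -sin(u) - 0.529
u_0 = 1.390000: f = -0.555497, f' = -1.512701 → u_1 = 1.390000 - (-0.555497)/(-1.512701) = 1.022778

1.0228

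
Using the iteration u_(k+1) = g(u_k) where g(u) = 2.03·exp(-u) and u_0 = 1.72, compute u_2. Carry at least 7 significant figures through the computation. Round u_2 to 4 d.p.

1.4113

u_1 = g(1.720000) = 0.363504
u_2 = g(0.363504) = 1.411329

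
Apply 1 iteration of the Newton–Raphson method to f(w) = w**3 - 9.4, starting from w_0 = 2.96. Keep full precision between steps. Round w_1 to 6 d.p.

f'(w) = 3w**2
w_0 = 2.960000: f = 16.534336, f' = 26.284800 → w_1 = 2.960000 - (16.534336)/(26.284800) = 2.330954

2.330954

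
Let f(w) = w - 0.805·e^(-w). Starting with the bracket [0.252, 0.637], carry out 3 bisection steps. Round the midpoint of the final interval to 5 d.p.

f(0.252000) = -0.373682, f(0.637000) = 0.211254 (opposite signs)
step 1: m = 0.444500, f(m) = -0.071622 < 0 → root in [0.444500, 0.637000]
step 2: m = 0.540750, f(m) = 0.071989 > 0 → root in [0.444500, 0.540750]
step 3: m = 0.492625, f(m) = 0.000754 > 0 → root in [0.444500, 0.492625]
Midpoint of [0.444500, 0.492625] = 0.468562

0.46856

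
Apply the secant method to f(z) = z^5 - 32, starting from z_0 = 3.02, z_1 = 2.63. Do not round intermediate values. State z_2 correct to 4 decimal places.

f(z_0) = 219.208722, f(z_1) = 93.828420
z_2 = 2.630000 - (93.828420)·(2.630000 - 3.020000)/(93.828420 - (219.208722)) = 2.338143; f(z_2) = 37.880436

2.3381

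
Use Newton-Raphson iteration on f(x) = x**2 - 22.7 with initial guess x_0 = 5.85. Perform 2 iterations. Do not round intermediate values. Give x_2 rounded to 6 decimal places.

f'(x) = 2x
x_0 = 5.850000: f = 11.522500, f' = 11.700000 → x_1 = 5.850000 - (11.522500)/(11.700000) = 4.865171
x_1 = 4.865171: f = 0.969888, f' = 9.730342 → x_2 = 4.865171 - (0.969888)/(9.730342) = 4.765494

4.765494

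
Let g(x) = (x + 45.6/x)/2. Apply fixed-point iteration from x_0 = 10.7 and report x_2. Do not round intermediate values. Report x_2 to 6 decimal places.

x_1 = g(10.700000) = 7.480841
x_2 = g(7.480841) = 6.788206

6.788206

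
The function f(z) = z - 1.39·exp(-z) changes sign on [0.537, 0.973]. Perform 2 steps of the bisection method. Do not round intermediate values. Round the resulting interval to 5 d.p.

[0.64600, 0.75500]

f(0.537000) = -0.275454, f(0.973000) = 0.447653 (opposite signs)
step 1: m = 0.755000, f(m) = 0.101685 > 0 → root in [0.537000, 0.755000]
step 2: m = 0.646000, f(m) = -0.082552 < 0 → root in [0.646000, 0.755000]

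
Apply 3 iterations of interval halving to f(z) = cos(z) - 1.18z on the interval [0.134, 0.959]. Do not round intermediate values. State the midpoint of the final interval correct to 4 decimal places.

f(0.134000) = 0.832915, f(0.959000) = -0.557281 (opposite signs)
step 1: m = 0.546500, f(m) = 0.209479 > 0 → root in [0.546500, 0.959000]
step 2: m = 0.752750, f(m) = -0.158433 < 0 → root in [0.546500, 0.752750]
step 3: m = 0.649625, f(m) = 0.029753 > 0 → root in [0.649625, 0.752750]
Midpoint of [0.649625, 0.752750] = 0.701188

0.7012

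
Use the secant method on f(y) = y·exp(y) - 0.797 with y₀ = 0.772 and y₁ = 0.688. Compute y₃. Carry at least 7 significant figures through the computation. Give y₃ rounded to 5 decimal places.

0.49493

f(y_0) = 0.873678, f(y_1) = 0.571936
y_2 = 0.688000 - (0.571936)·(0.688000 - 0.772000)/(0.571936 - (0.873678)) = 0.528782; f(y_2) = 0.100273
y_3 = 0.528782 - (0.100273)·(0.528782 - 0.688000)/(0.100273 - (0.571936)) = 0.494934; f(y_3) = 0.014884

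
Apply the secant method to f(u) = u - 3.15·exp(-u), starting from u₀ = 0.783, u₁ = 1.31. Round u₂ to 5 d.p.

1.09289

Secant update: u_(k+1) = u_k − f(u_k)·(u_k − u_(k-1))/(f(u_k) − f(u_(k-1))).
f(u_0) = -0.656653, f(u_1) = 0.460067
u_2 = 1.310000 - (0.460067)·(1.310000 - 0.783000)/(0.460067 - (-0.656653)) = 1.092886; f(u_2) = 0.036857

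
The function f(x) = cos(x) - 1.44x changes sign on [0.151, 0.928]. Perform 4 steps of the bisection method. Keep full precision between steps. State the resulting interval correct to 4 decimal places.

[0.5395, 0.5881]

f(0.151000) = 0.771181, f(0.928000) = -0.736884 (opposite signs)
step 1: m = 0.539500, f(m) = 0.081086 > 0 → root in [0.539500, 0.928000]
step 2: m = 0.733750, f(m) = -0.313932 < 0 → root in [0.539500, 0.733750]
step 3: m = 0.636625, f(m) = -0.112633 < 0 → root in [0.539500, 0.636625]
step 4: m = 0.588062, f(m) = -0.014793 < 0 → root in [0.539500, 0.588062]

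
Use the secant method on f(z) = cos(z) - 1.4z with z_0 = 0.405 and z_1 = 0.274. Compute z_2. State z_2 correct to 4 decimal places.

0.6082

f(z_0) = 0.352102, f(z_1) = 0.579096
z_2 = 0.274000 - (0.579096)·(0.274000 - 0.405000)/(0.579096 - (0.352102)) = 0.608201; f(z_2) = -0.030804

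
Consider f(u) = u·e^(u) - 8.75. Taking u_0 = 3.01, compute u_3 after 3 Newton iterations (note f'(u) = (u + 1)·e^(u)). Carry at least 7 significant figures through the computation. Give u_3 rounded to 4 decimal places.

1.6982

u_0 = 3.010000: f = 52.315074, f' = 81.352474 → u_1 = 3.010000 - (52.315074)/(81.352474) = 2.366933
u_1 = 2.366933: f = 16.492481, f' = 35.907117 → u_2 = 2.366933 - (16.492481)/(35.907117) = 1.907624
u_2 = 1.907624: f = 4.101776, f' = 19.588836 → u_3 = 1.907624 - (4.101776)/(19.588836) = 1.698230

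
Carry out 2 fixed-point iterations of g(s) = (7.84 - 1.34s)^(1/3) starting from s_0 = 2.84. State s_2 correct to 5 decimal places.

1.78703

s_1 = g(2.840000) = 1.591939
s_2 = g(1.591939) = 1.787026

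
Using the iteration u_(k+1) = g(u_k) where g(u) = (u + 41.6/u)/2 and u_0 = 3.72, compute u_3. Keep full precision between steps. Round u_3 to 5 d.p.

u_1 = g(3.720000) = 7.451398
u_2 = g(7.451398) = 6.517121
u_3 = g(6.517121) = 6.450154

6.45015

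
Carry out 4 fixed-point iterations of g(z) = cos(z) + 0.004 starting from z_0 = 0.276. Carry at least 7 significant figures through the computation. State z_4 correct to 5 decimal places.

0.66806

z_1 = g(0.276000) = 0.966153
z_2 = g(0.966153) = 0.572469
z_3 = g(0.572469) = 0.844566
z_4 = g(0.844566) = 0.668056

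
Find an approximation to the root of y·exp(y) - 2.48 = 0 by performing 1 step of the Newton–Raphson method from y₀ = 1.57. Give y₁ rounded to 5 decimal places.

f'(y) = (y + 1)·exp(y)
y_0 = 1.570000: f = 5.066438, f' = 12.353086 → y_1 = 1.570000 - (5.066438)/(12.353086) = 1.159865

1.15986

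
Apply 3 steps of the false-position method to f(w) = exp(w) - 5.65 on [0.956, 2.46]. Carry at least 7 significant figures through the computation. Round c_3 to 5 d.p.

1.70246

False-position update: c = (a·f(b) − b·f(a))/(f(b) − f(a)); replace the endpoint whose sign matches f(c).
f(0.956000) = -3.048729, f(2.460000) = 6.054812
step 1: c = 1.459682, f(c) = -1.345410 < 0 → new bracket [1.459682, 2.460000]
step 2: c = 1.641546, f(c) = -0.486852 < 0 → new bracket [1.641546, 2.460000]
step 3: c = 1.702458, f(c) = -0.162579 < 0 → new bracket [1.702458, 2.460000]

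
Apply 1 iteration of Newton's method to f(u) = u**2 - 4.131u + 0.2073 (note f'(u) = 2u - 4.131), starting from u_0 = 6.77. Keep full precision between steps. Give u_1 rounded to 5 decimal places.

u_0 = 6.770000: f = 18.073330, f' = 9.409000 → u_1 = 6.770000 - (18.073330)/(9.409000) = 4.849144

4.84914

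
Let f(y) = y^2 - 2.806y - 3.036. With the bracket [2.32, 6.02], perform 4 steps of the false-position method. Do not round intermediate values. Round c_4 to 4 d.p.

3.6130

f(2.320000) = -4.163520, f(6.020000) = 16.312280
step 1: c = 3.072353, f(c) = -2.217670 < 0 → new bracket [3.072353, 6.020000]
step 2: c = 3.425128, f(c) = -0.915407 < 0 → new bracket [3.425128, 6.020000]
step 3: c = 3.563009, f(c) = -0.338771 < 0 → new bracket [3.563009, 6.020000]
step 4: c = 3.612997, f(c) = -0.120322 < 0 → new bracket [3.612997, 6.020000]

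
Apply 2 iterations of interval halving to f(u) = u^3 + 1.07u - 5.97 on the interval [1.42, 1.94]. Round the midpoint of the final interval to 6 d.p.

f(1.420000) = -1.587312, f(1.940000) = 3.407184 (opposite signs)
step 1: m = 1.680000, f(m) = 0.569232 > 0 → root in [1.420000, 1.680000]
step 2: m = 1.550000, f(m) = -0.587625 < 0 → root in [1.550000, 1.680000]
Midpoint of [1.550000, 1.680000] = 1.615000

1.615000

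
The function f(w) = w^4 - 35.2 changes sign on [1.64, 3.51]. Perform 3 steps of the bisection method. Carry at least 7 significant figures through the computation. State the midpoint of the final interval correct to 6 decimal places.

f(1.640000) = -27.966052, f(3.510000) = 116.584864 (opposite signs)
step 1: m = 2.575000, f(m) = 8.765188 > 0 → root in [1.640000, 2.575000]
step 2: m = 2.107500, f(m) = -15.472578 < 0 → root in [2.107500, 2.575000]
step 3: m = 2.341250, f(m) = -5.153689 < 0 → root in [2.341250, 2.575000]
Midpoint of [2.341250, 2.575000] = 2.458125

2.458125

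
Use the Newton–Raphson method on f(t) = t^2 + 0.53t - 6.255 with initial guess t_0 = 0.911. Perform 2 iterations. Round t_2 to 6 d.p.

2.338655

f'(t) = 2t + 0.53
t_0 = 0.911000: f = -4.942249, f' = 2.352000 → t_1 = 0.911000 - (-4.942249)/(2.352000) = 3.012296
t_1 = 3.012296: f = 4.415446, f' = 6.554593 → t_2 = 3.012296 - (4.415446)/(6.554593) = 2.338655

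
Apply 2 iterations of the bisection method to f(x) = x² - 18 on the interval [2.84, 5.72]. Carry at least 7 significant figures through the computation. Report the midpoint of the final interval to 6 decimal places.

3.920000

f(2.840000) = -9.934400, f(5.720000) = 14.718400 (opposite signs)
step 1: m = 4.280000, f(m) = 0.318400 > 0 → root in [2.840000, 4.280000]
step 2: m = 3.560000, f(m) = -5.326400 < 0 → root in [3.560000, 4.280000]
Midpoint of [3.560000, 4.280000] = 3.920000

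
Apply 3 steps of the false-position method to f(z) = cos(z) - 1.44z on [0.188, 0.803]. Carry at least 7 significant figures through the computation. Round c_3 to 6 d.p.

0.580599

False-position update: c = (a·f(b) − b·f(a))/(f(b) − f(a)); replace the endpoint whose sign matches f(c).
f(0.188000) = 0.711660, f(0.803000) = -0.461768
step 1: c = 0.560985, f(c) = 0.038914 > 0 → new bracket [0.560985, 0.803000]
step 2: c = 0.579794, f(c) = 0.001671 > 0 → new bracket [0.579794, 0.803000]
step 3: c = 0.580599, f(c) = 0.000071 > 0 → new bracket [0.580599, 0.803000]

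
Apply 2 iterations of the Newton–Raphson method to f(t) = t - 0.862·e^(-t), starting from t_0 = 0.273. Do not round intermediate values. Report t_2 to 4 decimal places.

f'(t) = 1 + 0.862·e^(-t)
t_0 = 0.273000: f = -0.383062, f' = 1.656062 → t_1 = 0.273000 - (-0.383062)/(1.656062) = 0.504309
t_1 = 0.504309: f = -0.016272, f' = 1.520581 → t_2 = 0.504309 - (-0.016272)/(1.520581) = 0.515010

0.5150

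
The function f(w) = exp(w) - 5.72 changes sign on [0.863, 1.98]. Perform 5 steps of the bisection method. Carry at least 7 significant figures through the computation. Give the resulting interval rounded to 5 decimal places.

f(0.863000) = -3.349739, f(1.980000) = 1.522743 (opposite signs)
step 1: m = 1.421500, f(m) = -1.576669 < 0 → root in [1.421500, 1.980000]
step 2: m = 1.700750, f(m) = -0.241946 < 0 → root in [1.700750, 1.980000]
step 3: m = 1.840375, f(m) = 0.578900 > 0 → root in [1.700750, 1.840375]
step 4: m = 1.770563, f(m) = 0.154157 > 0 → root in [1.700750, 1.770563]
step 5: m = 1.735656, f(m) = -0.047351 < 0 → root in [1.735656, 1.770563]

[1.73566, 1.77056]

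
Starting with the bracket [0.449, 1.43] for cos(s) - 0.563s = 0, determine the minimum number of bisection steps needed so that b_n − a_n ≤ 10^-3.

Initial width b − a = 1.43 − 0.449 = 0.981000.
After n steps the width is (b−a)/2^n; need (b−a)/2^n ≤ 10^-3.
So n ≥ log₂(0.981000/10^-3) = log₂(981.0000) ≈ 9.9381.
Hence n = 10.

10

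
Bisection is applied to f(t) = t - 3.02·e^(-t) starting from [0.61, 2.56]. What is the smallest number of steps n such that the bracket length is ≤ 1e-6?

21

Initial width b − a = 2.56 − 0.61 = 1.950000.
After n steps the width is (b−a)/2^n; need (b−a)/2^n ≤ 1e-6.
So n ≥ log₂(1.950000/1e-6) = log₂(1950000.0000) ≈ 20.8950.
Hence n = 21.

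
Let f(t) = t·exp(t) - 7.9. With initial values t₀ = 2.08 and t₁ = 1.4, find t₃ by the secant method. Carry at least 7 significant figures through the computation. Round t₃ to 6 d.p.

f(t_0) = 8.749295, f(t_1) = -2.222720
t_2 = 1.400000 - (-2.222720)·(1.400000 - 2.080000)/(-2.222720 - (8.749295)) = 1.537755; f(t_2) = -0.743089
t_3 = 1.537755 - (-0.743089)·(1.537755 - 1.400000)/(-0.743089 - (-2.222720)) = 1.606937; f(t_3) = 0.114618

1.606937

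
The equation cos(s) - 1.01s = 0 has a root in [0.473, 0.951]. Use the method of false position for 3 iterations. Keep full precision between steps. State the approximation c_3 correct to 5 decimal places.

0.73467

f(0.473000) = 0.412476, f(0.951000) = -0.379641
step 1: c = 0.721907, f(c) = 0.021421 > 0 → new bracket [0.721907, 0.951000]
step 2: c = 0.734143, f(c) = 0.000921 > 0 → new bracket [0.734143, 0.951000]
step 3: c = 0.734668, f(c) = 0.000039 > 0 → new bracket [0.734668, 0.951000]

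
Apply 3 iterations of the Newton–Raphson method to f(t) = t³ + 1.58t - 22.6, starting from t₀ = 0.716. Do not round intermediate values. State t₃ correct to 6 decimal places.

Newton update: t ← t − f(t)/f'(t).
f'(t) = 3t² + 1.58
t_0 = 0.716000: f = -21.101658, f' = 3.117968 → t_1 = 0.716000 - (-21.101658)/(3.117968) = 7.483760
t_1 = 7.483760: f = 408.364727, f' = 169.599980 → t_2 = 7.483760 - (408.364727)/(169.599980) = 5.075949
t_2 = 5.075949: f = 116.203102, f' = 78.875761 → t_3 = 5.075949 - (116.203102)/(78.875761) = 3.602706

3.602706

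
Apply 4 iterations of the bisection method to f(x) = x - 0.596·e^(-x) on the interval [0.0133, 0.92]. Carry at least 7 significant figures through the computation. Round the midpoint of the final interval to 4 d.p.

f(0.013300) = -0.574826, f(0.920000) = 0.682483 (opposite signs)
step 1: m = 0.466650, f(m) = 0.092899 > 0 → root in [0.013300, 0.466650]
step 2: m = 0.239975, f(m) = -0.228867 < 0 → root in [0.239975, 0.466650]
step 3: m = 0.353313, f(m) = -0.065293 < 0 → root in [0.353313, 0.466650]
step 4: m = 0.409981, f(m) = 0.014438 > 0 → root in [0.353313, 0.409981]
Midpoint of [0.353313, 0.409981] = 0.381647

0.3816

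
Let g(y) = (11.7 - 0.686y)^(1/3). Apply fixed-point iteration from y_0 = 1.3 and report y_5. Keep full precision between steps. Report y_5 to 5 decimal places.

y_1 = g(1.300000) = 2.210978
y_2 = g(2.210978) = 2.167516
y_3 = g(2.167516) = 2.169630
y_4 = g(2.169630) = 2.169527
y_5 = g(2.169527) = 2.169532

2.16953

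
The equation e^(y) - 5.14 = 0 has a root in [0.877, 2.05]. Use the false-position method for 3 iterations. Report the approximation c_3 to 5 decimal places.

f(0.877000) = -2.736322, f(2.050000) = 2.627901
step 1: c = 1.475354, f(c) = -0.767415 < 0 → new bracket [1.475354, 2.050000]
step 2: c = 1.605237, f(c) = -0.160962 < 0 → new bracket [1.605237, 2.050000]
step 3: c = 1.630907, f(c) = -0.031496 < 0 → new bracket [1.630907, 2.050000]

1.63091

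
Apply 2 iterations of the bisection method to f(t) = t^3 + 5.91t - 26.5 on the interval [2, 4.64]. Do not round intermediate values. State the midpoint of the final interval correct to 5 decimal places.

2.33000

f(2.000000) = -6.680000, f(4.640000) = 100.819744 (opposite signs)
step 1: m = 3.320000, f(m) = 29.715568 > 0 → root in [2.000000, 3.320000]
step 2: m = 2.660000, f(m) = 8.041696 > 0 → root in [2.000000, 2.660000]
Midpoint of [2.000000, 2.660000] = 2.330000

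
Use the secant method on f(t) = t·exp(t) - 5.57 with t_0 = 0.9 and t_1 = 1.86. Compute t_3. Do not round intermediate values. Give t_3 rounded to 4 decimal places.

f(t_0) = -3.356357, f(t_1) = 6.378150
t_2 = 1.860000 - (6.378150)·(1.860000 - 0.900000)/(6.378150 - (-3.356357)) = 1.230998; f(t_2) = -1.354268
t_3 = 1.230998 - (-1.354268)·(1.230998 - 1.860000)/(-1.354268 - (6.378150)) = 1.341162; f(t_3) = -0.442085

1.3412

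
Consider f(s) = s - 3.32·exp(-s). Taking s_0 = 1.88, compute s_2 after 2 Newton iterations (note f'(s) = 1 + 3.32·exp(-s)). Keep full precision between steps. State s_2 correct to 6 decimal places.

s_0 = 1.880000: f = 1.373401, f' = 1.506599 → s_1 = 1.880000 - (1.373401)/(1.506599) = 0.968410
s_1 = 0.968410: f = -0.292149, f' = 2.260558 → s_2 = 0.968410 - (-0.292149)/(2.260558) = 1.097647

1.097647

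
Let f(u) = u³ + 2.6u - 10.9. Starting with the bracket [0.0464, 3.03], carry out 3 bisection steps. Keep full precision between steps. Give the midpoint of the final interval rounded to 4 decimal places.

f(0.046400) = -10.779260, f(3.030000) = 24.796127 (opposite signs)
step 1: m = 1.538200, f(m) = -3.261208 < 0 → root in [1.538200, 3.030000]
step 2: m = 2.284100, f(m) = 6.955067 > 0 → root in [1.538200, 2.284100]
step 3: m = 1.911150, f(m) = 1.049455 > 0 → root in [1.538200, 1.911150]
Midpoint of [1.538200, 1.911150] = 1.724675

1.7247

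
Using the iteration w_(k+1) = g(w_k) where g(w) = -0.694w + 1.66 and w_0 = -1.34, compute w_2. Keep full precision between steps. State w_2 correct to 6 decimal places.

-0.137432

w_1 = g(-1.340000) = 2.589960
w_2 = g(2.589960) = -0.137432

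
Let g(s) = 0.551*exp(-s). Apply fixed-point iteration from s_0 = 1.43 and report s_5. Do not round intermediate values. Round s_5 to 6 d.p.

0.372237

s_1 = g(1.430000) = 0.131859
s_2 = g(0.131859) = 0.482932
s_3 = g(0.482932) = 0.339951
s_4 = g(0.339951) = 0.392204
s_5 = g(0.392204) = 0.372237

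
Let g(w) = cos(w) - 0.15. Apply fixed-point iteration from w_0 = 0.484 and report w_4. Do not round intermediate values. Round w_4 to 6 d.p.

w_1 = g(0.484000) = 0.735141
w_2 = g(0.735141) = 0.591736
w_3 = g(0.591736) = 0.679973
w_4 = g(0.679973) = 0.627589

0.627589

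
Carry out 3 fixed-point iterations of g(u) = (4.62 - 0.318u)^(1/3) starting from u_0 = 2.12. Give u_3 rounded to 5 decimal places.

1.60186

u_1 = g(2.120000) = 1.580204
u_2 = g(1.580204) = 1.602794
u_3 = g(1.602794) = 1.601861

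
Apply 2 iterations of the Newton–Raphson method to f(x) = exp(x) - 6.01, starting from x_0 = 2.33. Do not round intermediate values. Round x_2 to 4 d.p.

1.8005

f'(x) = exp(x)
x_0 = 2.330000: f = 4.267942, f' = 10.277942 → x_1 = 2.330000 - (4.267942)/(10.277942) = 1.914747
x_1 = 1.914747: f = 0.775225, f' = 6.785225 → x_2 = 1.914747 - (0.775225)/(6.785225) = 1.800496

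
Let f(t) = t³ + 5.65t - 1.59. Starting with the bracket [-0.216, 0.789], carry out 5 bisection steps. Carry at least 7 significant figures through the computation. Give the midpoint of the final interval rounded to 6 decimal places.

f(-0.216000) = -2.820478, f(0.789000) = 3.359019 (opposite signs)
step 1: m = 0.286500, f(m) = 0.052242 > 0 → root in [-0.216000, 0.286500]
step 2: m = 0.035250, f(m) = -1.390794 < 0 → root in [0.035250, 0.286500]
step 3: m = 0.160875, f(m) = -0.676893 < 0 → root in [0.160875, 0.286500]
step 4: m = 0.223688, f(m) = -0.314973 < 0 → root in [0.223688, 0.286500]
step 5: m = 0.255094, f(m) = -0.132121 < 0 → root in [0.255094, 0.286500]
Midpoint of [0.255094, 0.286500] = 0.270797

0.270797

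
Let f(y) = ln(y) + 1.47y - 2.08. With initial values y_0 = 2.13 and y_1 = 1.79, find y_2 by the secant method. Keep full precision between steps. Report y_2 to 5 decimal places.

1.21795

f(y_0) = 1.807222, f(y_1) = 1.133516
y_2 = 1.790000 - (1.133516)·(1.790000 - 2.130000)/(1.133516 - (1.807222)) = 1.217948; f(y_2) = -0.092450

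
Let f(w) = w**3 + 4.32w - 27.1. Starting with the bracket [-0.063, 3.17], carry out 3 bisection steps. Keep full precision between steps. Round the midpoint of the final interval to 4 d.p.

2.5638

f(-0.063000) = -27.372410, f(3.170000) = 18.449413 (opposite signs)
step 1: m = 1.553500, f(m) = -16.639722 < 0 → root in [1.553500, 3.170000]
step 2: m = 2.361750, f(m) = -3.723722 < 0 → root in [2.361750, 3.170000]
step 3: m = 2.765875, f(m) = 6.007702 > 0 → root in [2.361750, 2.765875]
Midpoint of [2.361750, 2.765875] = 2.563813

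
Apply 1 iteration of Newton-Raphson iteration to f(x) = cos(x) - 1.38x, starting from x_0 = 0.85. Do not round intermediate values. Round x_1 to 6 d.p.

Newton update: x ← x − f(x)/f'(x).
f'(x) = -sin(x) - 1.38
x_0 = 0.850000: f = -0.513017, f' = -2.131280 → x_1 = 0.850000 - (-0.513017)/(-2.131280) = 0.609292

0.609292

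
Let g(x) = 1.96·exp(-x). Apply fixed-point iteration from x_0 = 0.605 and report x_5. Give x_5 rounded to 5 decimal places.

0.95363

x_1 = g(0.605000) = 1.070306
x_2 = g(1.070306) = 0.672091
x_3 = g(0.672091) = 1.000854
x_4 = g(1.000854) = 0.720428
x_5 = g(0.720428) = 0.953626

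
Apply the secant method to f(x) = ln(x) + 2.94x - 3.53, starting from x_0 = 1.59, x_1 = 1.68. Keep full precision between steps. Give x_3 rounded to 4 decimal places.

Secant update: x_(k+1) = x_k − f(x_k)·(x_k − x_(k-1))/(f(x_k) − f(x_(k-1))).
f(x_0) = 1.608334, f(x_1) = 1.927994
x_2 = 1.680000 - (1.927994)·(1.680000 - 1.590000)/(1.927994 - (1.608334)) = 1.137175; f(x_2) = -0.058160
x_3 = 1.137175 - (-0.058160)·(1.137175 - 1.680000)/(-0.058160 - (1.927994)) = 1.153070; f(x_3) = 0.002454

1.1531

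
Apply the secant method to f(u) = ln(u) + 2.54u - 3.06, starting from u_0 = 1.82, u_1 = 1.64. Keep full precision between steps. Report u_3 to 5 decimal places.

f(u_0) = 2.161637, f(u_1) = 1.600296
u_2 = 1.640000 - (1.600296)·(1.640000 - 1.820000)/(1.600296 - (2.161637)) = 1.126847; f(u_2) = -0.078384
u_3 = 1.126847 - (-0.078384)·(1.126847 - 1.640000)/(-0.078384 - (1.600296)) = 1.150808; f(u_3) = 0.003518

1.15081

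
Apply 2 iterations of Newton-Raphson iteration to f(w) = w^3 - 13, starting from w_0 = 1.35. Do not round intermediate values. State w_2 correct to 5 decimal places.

2.58848

f'(w) = 3w^2
w_0 = 1.350000: f = -10.539625, f' = 5.467500 → w_1 = 1.350000 - (-10.539625)/(5.467500) = 3.277686
w_1 = 3.277686: f = 22.212930, f' = 32.229683 → w_2 = 3.277686 - (22.212930)/(32.229683) = 2.588479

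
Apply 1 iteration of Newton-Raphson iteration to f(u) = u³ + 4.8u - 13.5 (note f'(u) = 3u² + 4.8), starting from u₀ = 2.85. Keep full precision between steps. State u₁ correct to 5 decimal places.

u_0 = 2.850000: f = 23.329125, f' = 29.167500 → u_1 = 2.850000 - (23.329125)/(29.167500) = 2.050167

2.05017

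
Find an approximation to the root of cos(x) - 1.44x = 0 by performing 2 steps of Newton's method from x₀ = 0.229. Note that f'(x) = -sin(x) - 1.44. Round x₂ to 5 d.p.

x_0 = 0.229000: f = 0.644134, f' = -1.667004 → x_1 = 0.229000 - (0.644134)/(-1.667004) = 0.615402
x_1 = 0.615402: f = -0.069638, f' = -2.017287 → x_2 = 0.615402 - (-0.069638)/(-2.017287) = 0.580882

0.58088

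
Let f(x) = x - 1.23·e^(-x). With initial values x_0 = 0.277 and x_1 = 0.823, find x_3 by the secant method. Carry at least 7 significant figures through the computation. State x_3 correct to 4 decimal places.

f(x_0) = -0.655407, f(x_1) = 0.282892
x_2 = 0.823000 - (0.282892)·(0.823000 - 0.277000)/(0.282892 - (-0.655407)) = 0.658384; f(x_2) = 0.021629
x_3 = 0.658384 - (0.021629)·(0.658384 - 0.823000)/(0.021629 - (0.282892)) = 0.644756; f(x_3) = -0.000736

0.6448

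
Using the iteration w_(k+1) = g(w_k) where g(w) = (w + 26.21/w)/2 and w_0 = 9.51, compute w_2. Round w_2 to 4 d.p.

w_1 = g(9.510000) = 6.133023
w_2 = g(6.133023) = 5.203304

5.2033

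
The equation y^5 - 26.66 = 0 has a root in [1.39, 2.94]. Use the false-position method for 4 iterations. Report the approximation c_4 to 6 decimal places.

1.809463

False-position update: c = (a·f(b) − b·f(a))/(f(b) − f(a)); replace the endpoint whose sign matches f(c).
f(1.390000) = -21.471116, f(2.940000) = 192.992754
step 1: c = 1.545179, f(c) = -17.851670 < 0 → new bracket [1.545179, 2.940000]
step 2: c = 1.663275, f(c) = -13.930247 < 0 → new bracket [1.663275, 2.940000]
step 3: c = 1.749225, f(c) = -10.283222 < 0 → new bracket [1.749225, 2.940000]
step 4: c = 1.809463, f(c) = -7.262355 < 0 → new bracket [1.809463, 2.940000]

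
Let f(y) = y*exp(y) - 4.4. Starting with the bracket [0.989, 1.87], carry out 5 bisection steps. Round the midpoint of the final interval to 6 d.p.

f(0.989000) = -1.741029, f(1.870000) = 7.733114 (opposite signs)
step 1: m = 1.429500, f(m) = 1.570465 > 0 → root in [0.989000, 1.429500]
step 2: m = 1.209250, f(m) = -0.347839 < 0 → root in [1.209250, 1.429500]
step 3: m = 1.319375, f(m) = 0.535891 > 0 → root in [1.209250, 1.319375]
step 4: m = 1.264312, f(m) = 0.076498 > 0 → root in [1.209250, 1.264312]
step 5: m = 1.236781, f(m) = -0.139896 < 0 → root in [1.236781, 1.264312]
Midpoint of [1.236781, 1.264312] = 1.250547

1.250547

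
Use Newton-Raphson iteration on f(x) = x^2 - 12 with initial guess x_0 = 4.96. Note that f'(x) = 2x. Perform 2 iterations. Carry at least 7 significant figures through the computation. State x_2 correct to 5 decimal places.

3.47100

x_0 = 4.960000: f = 12.601600, f' = 9.920000 → x_1 = 4.960000 - (12.601600)/(9.920000) = 3.689677
x_1 = 3.689677: f = 1.613719, f' = 7.379355 → x_2 = 3.689677 - (1.613719)/(7.379355) = 3.470997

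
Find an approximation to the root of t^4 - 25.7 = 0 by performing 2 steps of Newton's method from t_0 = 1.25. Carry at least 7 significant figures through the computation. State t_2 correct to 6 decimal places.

Newton update: t ← t − f(t)/f'(t).
f'(t) = 4t^3
t_0 = 1.250000: f = -23.258594, f' = 7.812500 → t_1 = 1.250000 - (-23.258594)/(7.812500) = 4.227100
t_1 = 4.227100: f = 293.578804, f' = 302.125622 → t_2 = 4.227100 - (293.578804)/(302.125622) = 3.255389

3.255389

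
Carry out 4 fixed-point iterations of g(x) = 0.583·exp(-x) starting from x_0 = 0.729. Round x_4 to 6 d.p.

0.400512

x_1 = g(0.729000) = 0.281234
x_2 = g(0.281234) = 0.440079
x_3 = g(0.440079) = 0.375444
x_4 = g(0.375444) = 0.400512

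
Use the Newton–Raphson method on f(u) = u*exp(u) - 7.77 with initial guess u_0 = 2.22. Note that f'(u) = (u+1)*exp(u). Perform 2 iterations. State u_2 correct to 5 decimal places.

1.61403

u_0 = 2.220000: f = 12.670275, f' = 29.647605 → u_1 = 2.220000 - (12.670275)/(29.647605) = 1.792638
u_1 = 1.792638: f = 2.995273, f' = 16.770544 → u_2 = 1.792638 - (2.995273)/(16.770544) = 1.614034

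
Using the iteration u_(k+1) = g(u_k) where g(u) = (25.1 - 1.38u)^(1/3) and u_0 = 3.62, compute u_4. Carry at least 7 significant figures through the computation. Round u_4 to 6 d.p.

2.770973

u_1 = g(3.620000) = 2.719133
u_2 = g(2.719133) = 2.774063
u_3 = g(2.774063) = 2.770776
u_4 = g(2.770776) = 2.770973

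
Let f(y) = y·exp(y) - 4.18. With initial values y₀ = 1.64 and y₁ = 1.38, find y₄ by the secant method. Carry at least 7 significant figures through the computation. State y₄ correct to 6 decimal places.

f(y_0) = 4.274478, f(y_1) = 1.305364
y_2 = 1.380000 - (1.305364)·(1.380000 - 1.640000)/(1.305364 - (4.274478)) = 1.265692; f(y_2) = 0.307565
y_3 = 1.265692 - (0.307565)·(1.265692 - 1.380000)/(0.307565 - (1.305364)) = 1.230457; f(y_3) = 0.031598
y_4 = 1.230457 - (0.031598)·(1.230457 - 1.265692)/(0.031598 - (0.307565)) = 1.226422; f(y_4) = 0.000888

1.226422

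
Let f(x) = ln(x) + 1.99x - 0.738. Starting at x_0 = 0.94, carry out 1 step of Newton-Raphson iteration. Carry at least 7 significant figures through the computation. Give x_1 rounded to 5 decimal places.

0.58938

f'(x) = 1/x + 1.99
x_0 = 0.940000: f = 1.070725, f' = 3.053830 → x_1 = 0.940000 - (1.070725)/(3.053830) = 0.589383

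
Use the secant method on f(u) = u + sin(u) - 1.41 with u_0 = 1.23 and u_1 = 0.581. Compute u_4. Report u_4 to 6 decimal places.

0.737533

f(u_0) = 0.762489, f(u_1) = -0.280140
u_2 = 0.581000 - (-0.280140)·(0.581000 - 1.230000)/(-0.280140 - (0.762489)) = 0.755377; f(u_2) = 0.030941
u_3 = 0.755377 - (0.030941)·(0.755377 - 0.581000)/(0.030941 - (-0.280140)) = 0.738033; f(u_3) = 0.000868
u_4 = 0.738033 - (0.000868)·(0.738033 - 0.755377)/(0.000868 - (0.030941)) = 0.737533; f(u_4) = -0.000003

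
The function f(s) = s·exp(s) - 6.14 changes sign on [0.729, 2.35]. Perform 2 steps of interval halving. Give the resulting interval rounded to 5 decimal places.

[1.13425, 1.53950]

f(0.729000) = -4.628778, f(2.350000) = 18.501089 (opposite signs)
step 1: m = 1.539500, f(m) = 1.037547 > 0 → root in [0.729000, 1.539500]
step 2: m = 1.134250, f(m) = -2.613797 < 0 → root in [1.134250, 1.539500]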